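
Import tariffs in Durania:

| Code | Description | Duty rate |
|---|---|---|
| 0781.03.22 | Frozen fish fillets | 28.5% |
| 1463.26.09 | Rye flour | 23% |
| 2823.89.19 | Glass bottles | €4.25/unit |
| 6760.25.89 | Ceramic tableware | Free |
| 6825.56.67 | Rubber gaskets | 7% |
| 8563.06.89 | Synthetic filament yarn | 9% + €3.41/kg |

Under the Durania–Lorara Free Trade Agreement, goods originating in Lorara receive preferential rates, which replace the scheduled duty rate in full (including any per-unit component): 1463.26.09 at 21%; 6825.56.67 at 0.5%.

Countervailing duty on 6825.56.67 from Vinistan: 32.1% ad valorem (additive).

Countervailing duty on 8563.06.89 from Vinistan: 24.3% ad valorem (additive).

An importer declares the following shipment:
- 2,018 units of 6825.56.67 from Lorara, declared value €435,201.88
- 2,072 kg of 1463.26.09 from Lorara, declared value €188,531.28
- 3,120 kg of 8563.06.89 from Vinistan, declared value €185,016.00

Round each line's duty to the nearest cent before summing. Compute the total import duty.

Line 1 (6825.56.67, Lorara, 2,018 units, €435,201.88):
Base rate for 6825.56.67 is 7%.
Origin Lorara qualifies under the Durania–Lorara agreement and 6825.56.67 is covered: preferential rate 0.5% applies instead.
The additional-duty order on 6825.56.67 targets Vinistan, not Lorara; it does not apply.
Duty = €435,201.88 × 0.5% = €2,176.01.
Line 2 (1463.26.09, Lorara, 2,072 kg, €188,531.28):
Base rate for 1463.26.09 is 23%.
Origin Lorara qualifies under the Durania–Lorara agreement and 1463.26.09 is covered: preferential rate 21% applies instead.
Duty = €188,531.28 × 21% = €39,591.57.
Line 3 (8563.06.89, Vinistan, 3,120 kg, €185,016.00):
Base rate for 8563.06.89 is 9% + €3.41/kg.
Additional duty on 8563.06.89 from Vinistan: +24.3%. Applied ad valorem rate: 9% + 24.3% = 33.3%.
Duty = €185,016.00 × 33.3% + 3,120 × €3.41 = €72,249.53.
Total = €2,176.01 + €39,591.57 + €72,249.53 = €114,017.11.

€114,017.11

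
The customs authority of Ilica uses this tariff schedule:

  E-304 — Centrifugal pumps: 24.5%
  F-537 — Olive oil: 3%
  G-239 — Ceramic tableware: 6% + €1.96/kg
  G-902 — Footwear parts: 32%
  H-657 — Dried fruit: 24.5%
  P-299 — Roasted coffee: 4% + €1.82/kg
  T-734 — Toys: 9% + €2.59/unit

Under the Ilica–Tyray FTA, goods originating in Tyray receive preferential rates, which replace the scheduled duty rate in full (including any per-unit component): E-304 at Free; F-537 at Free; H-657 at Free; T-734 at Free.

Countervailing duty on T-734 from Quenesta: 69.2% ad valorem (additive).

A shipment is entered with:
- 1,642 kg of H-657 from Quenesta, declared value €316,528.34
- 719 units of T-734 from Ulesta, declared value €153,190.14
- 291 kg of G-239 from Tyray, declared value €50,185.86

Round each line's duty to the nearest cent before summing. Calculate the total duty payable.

€96,780.27

Line 1 (H-657, Quenesta, 1,642 kg, €316,528.34):
Base rate for H-657 is 24.5%.
H-657 has an FTA preferential rate, but origin Quenesta is not Tyray; base rate stands.
Duty = €316,528.34 × 24.5% = €77,549.44.
Line 2 (T-734, Ulesta, 719 units, €153,190.14):
Base rate for T-734 is 9% + €2.59/unit.
T-734 has an FTA preferential rate, but origin Ulesta is not Tyray; base rate stands.
The additional-duty order on T-734 targets Quenesta, not Ulesta; it does not apply.
Duty = €153,190.14 × 9% + 719 × €2.59 = €15,649.32.
Line 3 (G-239, Tyray, 291 kg, €50,185.86):
Base rate for G-239 is 6% + €1.96/kg.
Origin Tyray is the FTA partner but G-239 is not on the preference list; base rate stands.
Duty = €50,185.86 × 6% + 291 × €1.96 = €3,581.51.
Total = €77,549.44 + €15,649.32 + €3,581.51 = €96,780.27.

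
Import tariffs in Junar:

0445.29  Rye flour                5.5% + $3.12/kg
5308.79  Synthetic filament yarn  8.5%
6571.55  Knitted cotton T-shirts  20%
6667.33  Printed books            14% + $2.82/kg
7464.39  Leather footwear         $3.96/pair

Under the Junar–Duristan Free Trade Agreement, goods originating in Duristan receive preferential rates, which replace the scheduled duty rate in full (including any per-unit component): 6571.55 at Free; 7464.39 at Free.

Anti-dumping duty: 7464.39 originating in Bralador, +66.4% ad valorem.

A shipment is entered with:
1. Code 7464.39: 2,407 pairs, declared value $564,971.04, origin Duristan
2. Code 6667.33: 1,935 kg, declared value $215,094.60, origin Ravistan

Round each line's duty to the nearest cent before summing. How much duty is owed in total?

Line 1 (7464.39, Duristan, 2,407 pairs, $564,971.04):
Base rate for 7464.39 is $3.96/pair.
Origin Duristan qualifies under the Junar–Duristan agreement and 7464.39 is covered: preferential rate Free applies instead.
The additional-duty order on 7464.39 targets Bralador, not Duristan; it does not apply.
Duty = $564,971.04 × 0% = $0.00.
Line 2 (6667.33, Ravistan, 1,935 kg, $215,094.60):
Base rate for 6667.33 is 14% + $2.82/kg.
Duty = $215,094.60 × 14% + 1,935 × $2.82 = $35,569.94.
Total = $0.00 + $35,569.94 = $35,569.94.

$35,569.94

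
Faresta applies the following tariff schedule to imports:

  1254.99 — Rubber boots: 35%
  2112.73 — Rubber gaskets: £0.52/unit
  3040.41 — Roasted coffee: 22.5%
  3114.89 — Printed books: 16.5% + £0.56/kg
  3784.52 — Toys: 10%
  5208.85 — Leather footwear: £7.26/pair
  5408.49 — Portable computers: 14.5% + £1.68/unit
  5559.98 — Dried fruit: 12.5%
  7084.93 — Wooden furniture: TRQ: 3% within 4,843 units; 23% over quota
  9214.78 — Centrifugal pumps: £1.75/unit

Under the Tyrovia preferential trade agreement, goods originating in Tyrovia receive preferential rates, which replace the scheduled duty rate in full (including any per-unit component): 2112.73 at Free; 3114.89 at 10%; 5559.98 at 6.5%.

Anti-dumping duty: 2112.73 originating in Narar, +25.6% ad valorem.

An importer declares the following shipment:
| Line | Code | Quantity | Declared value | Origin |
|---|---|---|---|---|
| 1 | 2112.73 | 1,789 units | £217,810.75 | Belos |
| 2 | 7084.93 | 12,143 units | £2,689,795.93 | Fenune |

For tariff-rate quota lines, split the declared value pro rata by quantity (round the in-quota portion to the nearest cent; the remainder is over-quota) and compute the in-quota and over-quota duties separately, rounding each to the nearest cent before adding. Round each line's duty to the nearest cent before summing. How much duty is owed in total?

Line 1 (2112.73, Belos, 1,789 units, £217,810.75):
Base rate for 2112.73 is £0.52/unit.
2112.73 has an FTA preferential rate, but origin Belos is not Tyrovia; base rate stands.
The additional-duty order on 2112.73 targets Narar, not Belos; it does not apply.
Duty = 1,789 × £0.52 = £930.28.
Line 2 (7084.93, Fenune, 12,143 units, £2,689,795.93):
Code 7084.93 is under a tariff-rate quota (threshold 4,843 units). In-quota: 4,843 units at 3%; over-quota: 7,300 units at 23%.
Pro-rata value split: in-quota = £2,689,795.93 × 4,843/12,143 = £1,072,772.93; over-quota = £2,689,795.93 − £1,072,772.93 = £1,617,023.00.
In-quota duty = £1,072,772.93 × 3% = £32,183.19. Over-quota duty = £1,617,023.00 × 23% = £371,915.29.
Line duty = £32,183.19 + £371,915.29 = £404,098.48.
Total = £930.28 + £404,098.48 = £405,028.76.

£405,028.76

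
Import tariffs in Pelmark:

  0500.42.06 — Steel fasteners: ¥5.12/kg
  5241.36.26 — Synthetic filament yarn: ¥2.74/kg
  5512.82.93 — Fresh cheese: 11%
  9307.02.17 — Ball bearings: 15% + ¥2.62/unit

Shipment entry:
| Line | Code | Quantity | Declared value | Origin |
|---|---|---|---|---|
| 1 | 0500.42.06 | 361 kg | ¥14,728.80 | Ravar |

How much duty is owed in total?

¥1,848.32

Line 1 (0500.42.06, Ravar, 361 kg, ¥14,728.80):
Base rate for 0500.42.06 is ¥5.12/kg.
Duty = 361 × ¥5.12 = ¥1,848.32.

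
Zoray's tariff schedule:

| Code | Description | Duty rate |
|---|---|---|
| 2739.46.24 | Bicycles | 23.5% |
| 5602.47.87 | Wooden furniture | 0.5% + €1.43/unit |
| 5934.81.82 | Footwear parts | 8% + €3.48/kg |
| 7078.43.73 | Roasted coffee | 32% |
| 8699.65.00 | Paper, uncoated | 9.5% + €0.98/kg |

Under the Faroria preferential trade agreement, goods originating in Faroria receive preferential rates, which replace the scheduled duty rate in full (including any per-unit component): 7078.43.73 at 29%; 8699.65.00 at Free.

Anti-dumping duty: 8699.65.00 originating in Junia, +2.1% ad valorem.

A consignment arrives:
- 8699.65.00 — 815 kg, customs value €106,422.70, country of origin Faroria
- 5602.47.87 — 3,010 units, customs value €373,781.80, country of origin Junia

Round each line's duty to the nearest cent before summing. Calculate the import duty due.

Line 1 (8699.65.00, Faroria, 815 kg, €106,422.70):
Base rate for 8699.65.00 is 9.5% + €0.98/kg.
Origin Faroria qualifies under the Zoray–Faroria agreement and 8699.65.00 is covered: preferential rate Free applies instead.
The additional-duty order on 8699.65.00 targets Junia, not Faroria; it does not apply.
Duty = €106,422.70 × 0% = €0.00.
Line 2 (5602.47.87, Junia, 3,010 units, €373,781.80):
Base rate for 5602.47.87 is 0.5% + €1.43/unit.
Duty = €373,781.80 × 0.5% + 3,010 × €1.43 = €6,173.21.
Total = €0.00 + €6,173.21 = €6,173.21.

€6,173.21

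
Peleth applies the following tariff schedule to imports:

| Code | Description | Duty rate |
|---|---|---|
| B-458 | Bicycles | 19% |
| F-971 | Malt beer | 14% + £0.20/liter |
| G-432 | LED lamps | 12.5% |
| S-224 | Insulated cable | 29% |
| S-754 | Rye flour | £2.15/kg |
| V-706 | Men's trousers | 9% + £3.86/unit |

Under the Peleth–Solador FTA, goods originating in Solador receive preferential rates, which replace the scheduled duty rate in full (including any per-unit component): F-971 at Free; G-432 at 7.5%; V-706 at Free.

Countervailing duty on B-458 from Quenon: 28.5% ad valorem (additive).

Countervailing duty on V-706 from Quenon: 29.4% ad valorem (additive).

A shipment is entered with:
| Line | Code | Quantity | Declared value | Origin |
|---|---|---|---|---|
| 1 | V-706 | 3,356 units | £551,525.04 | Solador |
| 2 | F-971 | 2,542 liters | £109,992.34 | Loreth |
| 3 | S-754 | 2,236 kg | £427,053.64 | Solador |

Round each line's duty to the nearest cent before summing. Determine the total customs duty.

£20,714.73

Line 1 (V-706, Solador, 3,356 units, £551,525.04):
Base rate for V-706 is 9% + £3.86/unit.
Origin Solador qualifies under the Peleth–Solador agreement and V-706 is covered: preferential rate Free applies instead.
The additional-duty order on V-706 targets Quenon, not Solador; it does not apply.
Duty = £551,525.04 × 0% = £0.00.
Line 2 (F-971, Loreth, 2,542 liters, £109,992.34):
Base rate for F-971 is 14% + £0.20/liter.
F-971 has an FTA preferential rate, but origin Loreth is not Solador; base rate stands.
Duty = £109,992.34 × 14% + 2,542 × £0.20 = £15,907.33.
Line 3 (S-754, Solador, 2,236 kg, £427,053.64):
Base rate for S-754 is £2.15/kg.
Origin Solador is the FTA partner but S-754 is not on the preference list; base rate stands.
Duty = 2,236 × £2.15 = £4,807.40.
Total = £0.00 + £15,907.33 + £4,807.40 = £20,714.73.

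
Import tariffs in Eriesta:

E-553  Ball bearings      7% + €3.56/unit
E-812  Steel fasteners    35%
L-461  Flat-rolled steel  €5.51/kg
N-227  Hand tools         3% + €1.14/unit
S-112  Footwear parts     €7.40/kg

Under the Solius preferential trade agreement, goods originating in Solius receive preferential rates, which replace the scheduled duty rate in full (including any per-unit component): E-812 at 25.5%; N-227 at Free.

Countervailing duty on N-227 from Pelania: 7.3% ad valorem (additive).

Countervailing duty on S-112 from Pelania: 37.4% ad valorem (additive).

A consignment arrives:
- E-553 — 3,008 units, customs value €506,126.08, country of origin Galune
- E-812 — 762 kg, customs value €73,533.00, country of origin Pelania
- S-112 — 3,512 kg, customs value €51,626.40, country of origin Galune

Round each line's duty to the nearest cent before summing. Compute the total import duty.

€97,862.66

Line 1 (E-553, Galune, 3,008 units, €506,126.08):
Base rate for E-553 is 7% + €3.56/unit.
Duty = €506,126.08 × 7% + 3,008 × €3.56 = €46,137.31.
Line 2 (E-812, Pelania, 762 kg, €73,533.00):
Base rate for E-812 is 35%.
E-812 has an FTA preferential rate, but origin Pelania is not Solius; base rate stands.
Duty = €73,533.00 × 35% = €25,736.55.
Line 3 (S-112, Galune, 3,512 kg, €51,626.40):
Base rate for S-112 is €7.40/kg.
The additional-duty order on S-112 targets Pelania, not Galune; it does not apply.
Duty = 3,512 × €7.40 = €25,988.80.
Total = €46,137.31 + €25,736.55 + €25,988.80 = €97,862.66.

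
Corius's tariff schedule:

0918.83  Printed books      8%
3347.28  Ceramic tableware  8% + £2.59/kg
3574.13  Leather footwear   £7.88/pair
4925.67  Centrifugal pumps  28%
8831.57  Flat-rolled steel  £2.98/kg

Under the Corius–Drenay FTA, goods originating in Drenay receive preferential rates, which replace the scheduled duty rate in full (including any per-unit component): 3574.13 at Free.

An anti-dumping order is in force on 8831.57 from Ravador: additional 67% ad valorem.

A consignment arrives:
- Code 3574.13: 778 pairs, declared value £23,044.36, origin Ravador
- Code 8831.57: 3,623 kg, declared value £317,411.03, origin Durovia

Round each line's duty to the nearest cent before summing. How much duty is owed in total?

Line 1 (3574.13, Ravador, 778 pairs, £23,044.36):
Base rate for 3574.13 is £7.88/pair.
3574.13 has an FTA preferential rate, but origin Ravador is not Drenay; base rate stands.
Duty = 778 × £7.88 = £6,130.64.
Line 2 (8831.57, Durovia, 3,623 kg, £317,411.03):
Base rate for 8831.57 is £2.98/kg.
The additional-duty order on 8831.57 targets Ravador, not Durovia; it does not apply.
Duty = 3,623 × £2.98 = £10,796.54.
Total = £6,130.64 + £10,796.54 = £16,927.18.

£16,927.18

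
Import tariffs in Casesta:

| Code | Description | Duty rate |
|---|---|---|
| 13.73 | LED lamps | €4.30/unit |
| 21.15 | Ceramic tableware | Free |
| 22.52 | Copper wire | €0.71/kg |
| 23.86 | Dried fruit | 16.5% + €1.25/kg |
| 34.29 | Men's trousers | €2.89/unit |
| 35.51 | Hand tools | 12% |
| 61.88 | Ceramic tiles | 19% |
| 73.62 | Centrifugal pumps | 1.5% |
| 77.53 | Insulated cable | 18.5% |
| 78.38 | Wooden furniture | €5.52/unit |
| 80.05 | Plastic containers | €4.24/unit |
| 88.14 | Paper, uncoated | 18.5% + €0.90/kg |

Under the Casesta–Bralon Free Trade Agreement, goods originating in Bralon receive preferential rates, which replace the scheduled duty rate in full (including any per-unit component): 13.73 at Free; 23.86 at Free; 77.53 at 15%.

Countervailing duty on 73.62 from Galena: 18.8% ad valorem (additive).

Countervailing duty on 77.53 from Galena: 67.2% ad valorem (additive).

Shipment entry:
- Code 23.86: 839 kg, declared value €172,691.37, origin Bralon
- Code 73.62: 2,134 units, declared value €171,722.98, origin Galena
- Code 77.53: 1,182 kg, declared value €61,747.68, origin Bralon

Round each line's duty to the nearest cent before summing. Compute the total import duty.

€44,121.91

Line 1 (23.86, Bralon, 839 kg, €172,691.37):
Base rate for 23.86 is 16.5% + €1.25/kg.
Origin Bralon qualifies under the Casesta–Bralon agreement and 23.86 is covered: preferential rate Free applies instead.
Duty = €172,691.37 × 0% = €0.00.
Line 2 (73.62, Galena, 2,134 units, €171,722.98):
Base rate for 73.62 is 1.5%.
Additional duty on 73.62 from Galena: +18.8%. Applied ad valorem rate: 1.5% + 18.8% = 20.3%.
Duty = €171,722.98 × 20.3% = €34,859.76.
Line 3 (77.53, Bralon, 1,182 kg, €61,747.68):
Base rate for 77.53 is 18.5%.
Origin Bralon qualifies under the Casesta–Bralon agreement and 77.53 is covered: preferential rate 15% applies instead.
The additional-duty order on 77.53 targets Galena, not Bralon; it does not apply.
Duty = €61,747.68 × 15% = €9,262.15.
Total = €0.00 + €34,859.76 + €9,262.15 = €44,121.91.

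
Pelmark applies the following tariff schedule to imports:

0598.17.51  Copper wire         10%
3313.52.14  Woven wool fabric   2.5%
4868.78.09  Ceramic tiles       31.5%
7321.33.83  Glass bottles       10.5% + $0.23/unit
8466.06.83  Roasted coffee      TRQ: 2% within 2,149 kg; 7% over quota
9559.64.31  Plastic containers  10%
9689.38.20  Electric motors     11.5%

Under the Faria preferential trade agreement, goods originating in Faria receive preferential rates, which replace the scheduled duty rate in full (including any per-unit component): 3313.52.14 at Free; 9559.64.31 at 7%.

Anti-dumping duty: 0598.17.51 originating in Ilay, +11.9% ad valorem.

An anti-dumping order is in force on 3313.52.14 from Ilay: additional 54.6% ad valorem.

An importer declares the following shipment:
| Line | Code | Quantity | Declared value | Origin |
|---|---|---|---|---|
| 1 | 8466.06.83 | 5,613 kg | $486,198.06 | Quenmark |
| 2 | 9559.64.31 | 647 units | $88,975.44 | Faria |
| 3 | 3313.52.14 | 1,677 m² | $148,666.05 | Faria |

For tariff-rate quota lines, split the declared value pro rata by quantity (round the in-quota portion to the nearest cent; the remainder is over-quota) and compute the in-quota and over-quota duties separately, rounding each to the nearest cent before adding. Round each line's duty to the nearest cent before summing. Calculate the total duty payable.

$30,954.83

Line 1 (8466.06.83, Quenmark, 5,613 kg, $486,198.06):
Code 8466.06.83 is under a tariff-rate quota (threshold 2,149 kg). In-quota: 2,149 kg at 2%; over-quota: 3,464 kg at 7%.
Pro-rata value split: in-quota = $486,198.06 × 2,149/5,613 = $186,146.38; over-quota = $486,198.06 − $186,146.38 = $300,051.68.
In-quota duty = $186,146.38 × 2% = $3,722.93. Over-quota duty = $300,051.68 × 7% = $21,003.62.
Line duty = $3,722.93 + $21,003.62 = $24,726.55.
Line 2 (9559.64.31, Faria, 647 units, $88,975.44):
Base rate for 9559.64.31 is 10%.
Origin Faria qualifies under the Pelmark–Faria agreement and 9559.64.31 is covered: preferential rate 7% applies instead.
Duty = $88,975.44 × 7% = $6,228.28.
Line 3 (3313.52.14, Faria, 1,677 m², $148,666.05):
Base rate for 3313.52.14 is 2.5%.
Origin Faria qualifies under the Pelmark–Faria agreement and 3313.52.14 is covered: preferential rate Free applies instead.
The additional-duty order on 3313.52.14 targets Ilay, not Faria; it does not apply.
Duty = $148,666.05 × 0% = $0.00.
Total = $24,726.55 + $6,228.28 + $0.00 = $30,954.83.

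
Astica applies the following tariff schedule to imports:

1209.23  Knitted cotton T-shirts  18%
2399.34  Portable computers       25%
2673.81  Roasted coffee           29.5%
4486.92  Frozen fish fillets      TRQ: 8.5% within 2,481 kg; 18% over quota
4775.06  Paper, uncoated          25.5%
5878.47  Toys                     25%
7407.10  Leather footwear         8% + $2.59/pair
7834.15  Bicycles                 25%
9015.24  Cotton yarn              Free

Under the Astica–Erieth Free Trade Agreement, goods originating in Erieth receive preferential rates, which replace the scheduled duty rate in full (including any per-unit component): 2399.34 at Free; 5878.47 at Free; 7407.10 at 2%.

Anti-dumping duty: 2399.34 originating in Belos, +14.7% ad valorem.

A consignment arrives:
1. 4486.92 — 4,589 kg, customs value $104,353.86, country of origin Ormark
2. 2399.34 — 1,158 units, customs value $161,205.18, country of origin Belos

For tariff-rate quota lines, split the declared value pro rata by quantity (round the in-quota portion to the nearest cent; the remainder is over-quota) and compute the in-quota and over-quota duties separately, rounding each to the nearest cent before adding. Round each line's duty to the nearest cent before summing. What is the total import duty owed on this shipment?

Line 1 (4486.92, Ormark, 4,589 kg, $104,353.86):
Code 4486.92 is under a tariff-rate quota (threshold 2,481 kg). In-quota: 2,481 kg at 8.5%; over-quota: 2,108 kg at 18%.
Pro-rata value split: in-quota = $104,353.86 × 2,481/4,589 = $56,417.94; over-quota = $104,353.86 − $56,417.94 = $47,935.92.
In-quota duty = $56,417.94 × 8.5% = $4,795.52. Over-quota duty = $47,935.92 × 18% = $8,628.47.
Line duty = $4,795.52 + $8,628.47 = $13,423.99.
Line 2 (2399.34, Belos, 1,158 units, $161,205.18):
Base rate for 2399.34 is 25%.
2399.34 has an FTA preferential rate, but origin Belos is not Erieth; base rate stands.
Additional duty on 2399.34 from Belos: +14.7%. Applied ad valorem rate: 25% + 14.7% = 39.7%.
Duty = $161,205.18 × 39.7% = $63,998.46.
Total = $13,423.99 + $63,998.46 = $77,422.45.

$77,422.45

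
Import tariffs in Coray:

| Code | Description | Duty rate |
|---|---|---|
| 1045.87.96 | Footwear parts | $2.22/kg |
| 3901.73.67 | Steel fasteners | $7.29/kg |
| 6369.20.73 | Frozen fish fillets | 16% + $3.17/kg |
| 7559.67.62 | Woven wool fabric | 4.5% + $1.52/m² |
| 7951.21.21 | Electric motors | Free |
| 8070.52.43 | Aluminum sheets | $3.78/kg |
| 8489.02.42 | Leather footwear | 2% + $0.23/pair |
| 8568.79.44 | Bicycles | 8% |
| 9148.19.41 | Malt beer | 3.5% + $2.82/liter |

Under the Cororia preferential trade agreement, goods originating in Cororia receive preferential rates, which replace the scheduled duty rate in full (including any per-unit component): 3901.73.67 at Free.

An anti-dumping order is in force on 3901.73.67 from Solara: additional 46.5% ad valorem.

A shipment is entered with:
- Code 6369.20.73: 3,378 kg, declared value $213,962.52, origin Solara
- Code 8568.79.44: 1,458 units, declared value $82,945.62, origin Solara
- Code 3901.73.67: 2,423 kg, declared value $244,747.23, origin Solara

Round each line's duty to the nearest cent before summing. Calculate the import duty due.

Line 1 (6369.20.73, Solara, 3,378 kg, $213,962.52):
Base rate for 6369.20.73 is 16% + $3.17/kg.
Duty = $213,962.52 × 16% + 3,378 × $3.17 = $44,942.26.
Line 2 (8568.79.44, Solara, 1,458 units, $82,945.62):
Base rate for 8568.79.44 is 8%.
Duty = $82,945.62 × 8% = $6,635.65.
Line 3 (3901.73.67, Solara, 2,423 kg, $244,747.23):
Base rate for 3901.73.67 is $7.29/kg.
3901.73.67 has an FTA preferential rate, but origin Solara is not Cororia; base rate stands.
Additional duty on 3901.73.67 from Solara: +46.5% ad valorem. Applied ad valorem rate = 46.5%.
Duty = $244,747.23 × 46.5% + 2,423 × $7.29 = $131,471.13.
Total = $44,942.26 + $6,635.65 + $131,471.13 = $183,049.04.

$183,049.04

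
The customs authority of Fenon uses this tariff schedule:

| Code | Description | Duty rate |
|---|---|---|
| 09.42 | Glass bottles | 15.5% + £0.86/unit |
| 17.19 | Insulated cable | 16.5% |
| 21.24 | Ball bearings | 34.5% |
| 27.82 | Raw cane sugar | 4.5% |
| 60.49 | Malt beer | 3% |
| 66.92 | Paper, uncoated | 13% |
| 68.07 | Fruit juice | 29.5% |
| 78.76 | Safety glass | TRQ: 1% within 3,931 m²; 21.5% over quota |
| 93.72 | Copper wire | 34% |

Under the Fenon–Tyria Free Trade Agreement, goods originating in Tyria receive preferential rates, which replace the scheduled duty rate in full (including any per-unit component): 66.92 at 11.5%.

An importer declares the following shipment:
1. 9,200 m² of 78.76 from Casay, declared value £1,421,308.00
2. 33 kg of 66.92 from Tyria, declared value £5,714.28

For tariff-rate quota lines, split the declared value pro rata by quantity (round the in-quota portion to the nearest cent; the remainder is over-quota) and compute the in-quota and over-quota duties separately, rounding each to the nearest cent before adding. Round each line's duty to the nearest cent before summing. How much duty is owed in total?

Line 1 (78.76, Casay, 9,200 m², £1,421,308.00):
Code 78.76 is under a tariff-rate quota (threshold 3,931 m²). In-quota: 3,931 m² at 1%; over-quota: 5,269 m² at 21.5%.
Pro-rata value split: in-quota = £1,421,308.00 × 3,931/9,200 = £607,300.19; over-quota = £1,421,308.00 − £607,300.19 = £814,007.81.
In-quota duty = £607,300.19 × 1% = £6,073.00. Over-quota duty = £814,007.81 × 21.5% = £175,011.68.
Line duty = £6,073.00 + £175,011.68 = £181,084.68.
Line 2 (66.92, Tyria, 33 kg, £5,714.28):
Base rate for 66.92 is 13%.
Origin Tyria qualifies under the Fenon–Tyria agreement and 66.92 is covered: preferential rate 11.5% applies instead.
Duty = £5,714.28 × 11.5% = £657.14.
Total = £181,084.68 + £657.14 = £181,741.82.

£181,741.82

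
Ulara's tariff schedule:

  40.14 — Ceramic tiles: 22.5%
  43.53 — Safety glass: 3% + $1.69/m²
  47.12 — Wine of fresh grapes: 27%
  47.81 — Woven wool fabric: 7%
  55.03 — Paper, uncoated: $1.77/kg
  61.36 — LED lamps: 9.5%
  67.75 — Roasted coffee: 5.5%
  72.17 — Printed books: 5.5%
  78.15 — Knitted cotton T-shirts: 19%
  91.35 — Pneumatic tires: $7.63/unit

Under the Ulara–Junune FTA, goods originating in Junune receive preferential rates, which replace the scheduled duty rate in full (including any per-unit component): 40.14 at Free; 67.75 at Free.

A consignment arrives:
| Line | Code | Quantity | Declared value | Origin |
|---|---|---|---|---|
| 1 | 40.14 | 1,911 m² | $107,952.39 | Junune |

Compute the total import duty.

Line 1 (40.14, Junune, 1,911 m², $107,952.39):
Base rate for 40.14 is 22.5%.
Origin Junune qualifies under the Ulara–Junune agreement and 40.14 is covered: preferential rate Free applies instead.
Duty = $107,952.39 × 0% = $0.00.

$0.00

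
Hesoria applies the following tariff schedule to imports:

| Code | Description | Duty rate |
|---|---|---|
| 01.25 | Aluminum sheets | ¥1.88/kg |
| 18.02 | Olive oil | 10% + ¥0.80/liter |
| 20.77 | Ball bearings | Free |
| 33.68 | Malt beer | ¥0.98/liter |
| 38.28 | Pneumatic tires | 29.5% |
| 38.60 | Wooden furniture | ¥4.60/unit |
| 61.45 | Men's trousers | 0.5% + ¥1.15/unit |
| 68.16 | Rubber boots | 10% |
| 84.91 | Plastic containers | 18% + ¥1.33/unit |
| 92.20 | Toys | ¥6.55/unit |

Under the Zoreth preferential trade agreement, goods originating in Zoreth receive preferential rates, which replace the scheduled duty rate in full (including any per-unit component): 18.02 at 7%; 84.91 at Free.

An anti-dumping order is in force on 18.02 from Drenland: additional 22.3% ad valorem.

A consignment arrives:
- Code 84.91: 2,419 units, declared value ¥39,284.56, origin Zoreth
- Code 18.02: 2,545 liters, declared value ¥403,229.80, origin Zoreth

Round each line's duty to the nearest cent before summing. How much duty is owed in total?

¥28,226.09

Line 1 (84.91, Zoreth, 2,419 units, ¥39,284.56):
Base rate for 84.91 is 18% + ¥1.33/unit.
Origin Zoreth qualifies under the Hesoria–Zoreth agreement and 84.91 is covered: preferential rate Free applies instead.
Duty = ¥39,284.56 × 0% = ¥0.00.
Line 2 (18.02, Zoreth, 2,545 liters, ¥403,229.80):
Base rate for 18.02 is 10% + ¥0.80/liter.
Origin Zoreth qualifies under the Hesoria–Zoreth agreement and 18.02 is covered: preferential rate 7% applies instead.
The additional-duty order on 18.02 targets Drenland, not Zoreth; it does not apply.
Duty = ¥403,229.80 × 7% = ¥28,226.09.
Total = ¥0.00 + ¥28,226.09 = ¥28,226.09.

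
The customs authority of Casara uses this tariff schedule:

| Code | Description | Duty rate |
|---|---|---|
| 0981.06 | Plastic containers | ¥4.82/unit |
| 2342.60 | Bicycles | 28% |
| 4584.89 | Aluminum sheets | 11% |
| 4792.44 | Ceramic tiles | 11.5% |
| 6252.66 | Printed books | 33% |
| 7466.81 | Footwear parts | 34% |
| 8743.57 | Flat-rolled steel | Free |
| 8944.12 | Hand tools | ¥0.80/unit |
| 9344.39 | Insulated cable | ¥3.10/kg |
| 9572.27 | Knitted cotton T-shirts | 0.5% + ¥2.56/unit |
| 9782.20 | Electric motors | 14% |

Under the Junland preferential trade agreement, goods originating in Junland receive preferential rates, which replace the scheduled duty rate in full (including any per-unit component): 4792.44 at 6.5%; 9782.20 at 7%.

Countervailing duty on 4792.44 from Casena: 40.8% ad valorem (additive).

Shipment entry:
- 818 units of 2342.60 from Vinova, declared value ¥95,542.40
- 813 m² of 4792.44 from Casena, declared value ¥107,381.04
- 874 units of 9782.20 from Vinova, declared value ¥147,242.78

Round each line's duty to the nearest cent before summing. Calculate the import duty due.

Line 1 (2342.60, Vinova, 818 units, ¥95,542.40):
Base rate for 2342.60 is 28%.
Duty = ¥95,542.40 × 28% = ¥26,751.87.
Line 2 (4792.44, Casena, 813 m², ¥107,381.04):
Base rate for 4792.44 is 11.5%.
4792.44 has an FTA preferential rate, but origin Casena is not Junland; base rate stands.
Additional duty on 4792.44 from Casena: +40.8%. Applied ad valorem rate: 11.5% + 40.8% = 52.3%.
Duty = ¥107,381.04 × 52.3% = ¥56,160.28.
Line 3 (9782.20, Vinova, 874 units, ¥147,242.78):
Base rate for 9782.20 is 14%.
9782.20 has an FTA preferential rate, but origin Vinova is not Junland; base rate stands.
Duty = ¥147,242.78 × 14% = ¥20,613.99.
Total = ¥26,751.87 + ¥56,160.28 + ¥20,613.99 = ¥103,526.14.

¥103,526.14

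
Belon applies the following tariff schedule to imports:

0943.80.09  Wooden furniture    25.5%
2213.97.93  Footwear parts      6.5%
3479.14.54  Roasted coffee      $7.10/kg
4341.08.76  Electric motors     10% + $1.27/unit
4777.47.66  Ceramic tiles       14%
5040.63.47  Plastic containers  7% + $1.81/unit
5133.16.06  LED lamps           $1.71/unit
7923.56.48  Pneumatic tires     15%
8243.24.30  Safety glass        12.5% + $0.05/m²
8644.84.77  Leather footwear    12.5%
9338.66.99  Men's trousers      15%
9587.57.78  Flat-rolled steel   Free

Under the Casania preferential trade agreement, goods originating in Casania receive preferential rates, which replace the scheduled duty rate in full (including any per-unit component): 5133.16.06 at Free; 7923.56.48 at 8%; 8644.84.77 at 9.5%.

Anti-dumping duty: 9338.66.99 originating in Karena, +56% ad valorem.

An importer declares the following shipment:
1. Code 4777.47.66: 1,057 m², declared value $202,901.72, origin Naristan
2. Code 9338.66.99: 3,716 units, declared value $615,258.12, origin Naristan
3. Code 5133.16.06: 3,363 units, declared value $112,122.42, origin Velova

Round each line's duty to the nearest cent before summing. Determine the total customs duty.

Line 1 (4777.47.66, Naristan, 1,057 m², $202,901.72):
Base rate for 4777.47.66 is 14%.
Duty = $202,901.72 × 14% = $28,406.24.
Line 2 (9338.66.99, Naristan, 3,716 units, $615,258.12):
Base rate for 9338.66.99 is 15%.
The additional-duty order on 9338.66.99 targets Karena, not Naristan; it does not apply.
Duty = $615,258.12 × 15% = $92,288.72.
Line 3 (5133.16.06, Velova, 3,363 units, $112,122.42):
Base rate for 5133.16.06 is $1.71/unit.
5133.16.06 has an FTA preferential rate, but origin Velova is not Casania; base rate stands.
Duty = 3,363 × $1.71 = $5,750.73.
Total = $28,406.24 + $92,288.72 + $5,750.73 = $126,445.69.

$126,445.69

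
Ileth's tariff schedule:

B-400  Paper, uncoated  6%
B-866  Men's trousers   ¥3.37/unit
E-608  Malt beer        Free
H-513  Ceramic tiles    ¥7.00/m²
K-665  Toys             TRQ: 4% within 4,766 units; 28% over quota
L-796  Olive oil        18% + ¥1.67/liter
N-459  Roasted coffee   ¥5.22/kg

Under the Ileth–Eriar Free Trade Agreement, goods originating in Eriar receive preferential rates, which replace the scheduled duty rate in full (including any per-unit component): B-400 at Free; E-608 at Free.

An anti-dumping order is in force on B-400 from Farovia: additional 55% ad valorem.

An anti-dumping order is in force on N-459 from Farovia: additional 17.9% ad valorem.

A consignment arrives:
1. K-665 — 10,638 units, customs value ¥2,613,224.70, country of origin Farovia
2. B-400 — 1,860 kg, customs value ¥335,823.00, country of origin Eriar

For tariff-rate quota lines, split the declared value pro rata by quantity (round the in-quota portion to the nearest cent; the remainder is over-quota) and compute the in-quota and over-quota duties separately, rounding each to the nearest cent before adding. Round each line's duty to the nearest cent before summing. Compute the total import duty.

Line 1 (K-665, Farovia, 10,638 units, ¥2,613,224.70):
Code K-665 is under a tariff-rate quota (threshold 4,766 units). In-quota: 4,766 units at 4%; over-quota: 5,872 units at 28%.
Pro-rata value split: in-quota = ¥2,613,224.70 × 4,766/10,638 = ¥1,170,767.90; over-quota = ¥2,613,224.70 − ¥1,170,767.90 = ¥1,442,456.80.
In-quota duty = ¥1,170,767.90 × 4% = ¥46,830.72. Over-quota duty = ¥1,442,456.80 × 28% = ¥403,887.90.
Line duty = ¥46,830.72 + ¥403,887.90 = ¥450,718.62.
Line 2 (B-400, Eriar, 1,860 kg, ¥335,823.00):
Base rate for B-400 is 6%.
Origin Eriar qualifies under the Ileth–Eriar agreement and B-400 is covered: preferential rate Free applies instead.
The additional-duty order on B-400 targets Farovia, not Eriar; it does not apply.
Duty = ¥335,823.00 × 0% = ¥0.00.
Total = ¥450,718.62 + ¥0.00 = ¥450,718.62.

¥450,718.62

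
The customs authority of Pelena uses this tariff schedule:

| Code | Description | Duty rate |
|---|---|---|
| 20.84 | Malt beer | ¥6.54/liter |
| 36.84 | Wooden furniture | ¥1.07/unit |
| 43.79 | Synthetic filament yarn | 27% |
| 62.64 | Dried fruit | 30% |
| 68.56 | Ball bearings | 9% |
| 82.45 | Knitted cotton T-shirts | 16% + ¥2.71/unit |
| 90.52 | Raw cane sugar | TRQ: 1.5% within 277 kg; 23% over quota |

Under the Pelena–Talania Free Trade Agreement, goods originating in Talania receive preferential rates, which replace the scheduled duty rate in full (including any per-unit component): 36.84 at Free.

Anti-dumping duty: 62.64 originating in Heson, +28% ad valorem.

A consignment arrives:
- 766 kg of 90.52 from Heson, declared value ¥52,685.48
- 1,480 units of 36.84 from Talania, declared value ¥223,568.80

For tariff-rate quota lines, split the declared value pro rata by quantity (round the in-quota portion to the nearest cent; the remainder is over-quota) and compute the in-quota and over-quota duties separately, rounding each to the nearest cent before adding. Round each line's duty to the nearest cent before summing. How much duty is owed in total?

¥8,021.47

Line 1 (90.52, Heson, 766 kg, ¥52,685.48):
Code 90.52 is under a tariff-rate quota (threshold 277 kg). In-quota: 277 kg at 1.5%; over-quota: 489 kg at 23%.
Pro-rata value split: in-quota = ¥52,685.48 × 277/766 = ¥19,052.06; over-quota = ¥52,685.48 − ¥19,052.06 = ¥33,633.42.
In-quota duty = ¥19,052.06 × 1.5% = ¥285.78. Over-quota duty = ¥33,633.42 × 23% = ¥7,735.69.
Line duty = ¥285.78 + ¥7,735.69 = ¥8,021.47.
Line 2 (36.84, Talania, 1,480 units, ¥223,568.80):
Base rate for 36.84 is ¥1.07/unit.
Origin Talania qualifies under the Pelena–Talania agreement and 36.84 is covered: preferential rate Free applies instead.
Duty = ¥223,568.80 × 0% = ¥0.00.
Total = ¥8,021.47 + ¥0.00 = ¥8,021.47.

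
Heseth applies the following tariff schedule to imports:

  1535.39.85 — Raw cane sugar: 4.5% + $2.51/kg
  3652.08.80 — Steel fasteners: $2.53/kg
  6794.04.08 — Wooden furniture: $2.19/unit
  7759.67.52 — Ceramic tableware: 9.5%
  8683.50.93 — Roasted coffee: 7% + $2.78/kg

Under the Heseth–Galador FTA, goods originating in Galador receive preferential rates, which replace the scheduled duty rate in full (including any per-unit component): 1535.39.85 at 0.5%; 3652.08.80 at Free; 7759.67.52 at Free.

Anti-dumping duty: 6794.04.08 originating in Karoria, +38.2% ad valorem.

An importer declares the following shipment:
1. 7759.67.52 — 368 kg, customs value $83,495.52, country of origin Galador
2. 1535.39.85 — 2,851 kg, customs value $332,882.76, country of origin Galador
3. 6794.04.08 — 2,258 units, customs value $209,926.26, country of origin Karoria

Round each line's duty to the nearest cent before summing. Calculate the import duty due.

Line 1 (7759.67.52, Galador, 368 kg, $83,495.52):
Base rate for 7759.67.52 is 9.5%.
Origin Galador qualifies under the Heseth–Galador agreement and 7759.67.52 is covered: preferential rate Free applies instead.
Duty = $83,495.52 × 0% = $0.00.
Line 2 (1535.39.85, Galador, 2,851 kg, $332,882.76):
Base rate for 1535.39.85 is 4.5% + $2.51/kg.
Origin Galador qualifies under the Heseth–Galador agreement and 1535.39.85 is covered: preferential rate 0.5% applies instead.
Duty = $332,882.76 × 0.5% = $1,664.41.
Line 3 (6794.04.08, Karoria, 2,258 units, $209,926.26):
Base rate for 6794.04.08 is $2.19/unit.
Additional duty on 6794.04.08 from Karoria: +38.2% ad valorem. Applied ad valorem rate = 38.2%.
Duty = $209,926.26 × 38.2% + 2,258 × $2.19 = $85,136.85.
Total = $0.00 + $1,664.41 + $85,136.85 = $86,801.26.

$86,801.26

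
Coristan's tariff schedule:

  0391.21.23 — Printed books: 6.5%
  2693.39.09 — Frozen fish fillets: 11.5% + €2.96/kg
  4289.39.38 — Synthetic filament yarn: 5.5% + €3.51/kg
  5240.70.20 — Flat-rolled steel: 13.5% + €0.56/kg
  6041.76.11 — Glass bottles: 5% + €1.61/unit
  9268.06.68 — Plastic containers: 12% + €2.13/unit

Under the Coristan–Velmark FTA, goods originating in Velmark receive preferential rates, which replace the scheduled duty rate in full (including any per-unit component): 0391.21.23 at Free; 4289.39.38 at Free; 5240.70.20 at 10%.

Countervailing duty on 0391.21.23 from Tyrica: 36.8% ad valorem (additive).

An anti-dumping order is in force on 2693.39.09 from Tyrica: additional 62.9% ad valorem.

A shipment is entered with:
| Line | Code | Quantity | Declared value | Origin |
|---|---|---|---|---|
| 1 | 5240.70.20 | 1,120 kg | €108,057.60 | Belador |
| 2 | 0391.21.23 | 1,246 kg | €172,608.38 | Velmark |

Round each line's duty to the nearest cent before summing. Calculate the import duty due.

€15,214.98

Line 1 (5240.70.20, Belador, 1,120 kg, €108,057.60):
Base rate for 5240.70.20 is 13.5% + €0.56/kg.
5240.70.20 has an FTA preferential rate, but origin Belador is not Velmark; base rate stands.
Duty = €108,057.60 × 13.5% + 1,120 × €0.56 = €15,214.98.
Line 2 (0391.21.23, Velmark, 1,246 kg, €172,608.38):
Base rate for 0391.21.23 is 6.5%.
Origin Velmark qualifies under the Coristan–Velmark agreement and 0391.21.23 is covered: preferential rate Free applies instead.
The additional-duty order on 0391.21.23 targets Tyrica, not Velmark; it does not apply.
Duty = €172,608.38 × 0% = €0.00.
Total = €15,214.98 + €0.00 = €15,214.98.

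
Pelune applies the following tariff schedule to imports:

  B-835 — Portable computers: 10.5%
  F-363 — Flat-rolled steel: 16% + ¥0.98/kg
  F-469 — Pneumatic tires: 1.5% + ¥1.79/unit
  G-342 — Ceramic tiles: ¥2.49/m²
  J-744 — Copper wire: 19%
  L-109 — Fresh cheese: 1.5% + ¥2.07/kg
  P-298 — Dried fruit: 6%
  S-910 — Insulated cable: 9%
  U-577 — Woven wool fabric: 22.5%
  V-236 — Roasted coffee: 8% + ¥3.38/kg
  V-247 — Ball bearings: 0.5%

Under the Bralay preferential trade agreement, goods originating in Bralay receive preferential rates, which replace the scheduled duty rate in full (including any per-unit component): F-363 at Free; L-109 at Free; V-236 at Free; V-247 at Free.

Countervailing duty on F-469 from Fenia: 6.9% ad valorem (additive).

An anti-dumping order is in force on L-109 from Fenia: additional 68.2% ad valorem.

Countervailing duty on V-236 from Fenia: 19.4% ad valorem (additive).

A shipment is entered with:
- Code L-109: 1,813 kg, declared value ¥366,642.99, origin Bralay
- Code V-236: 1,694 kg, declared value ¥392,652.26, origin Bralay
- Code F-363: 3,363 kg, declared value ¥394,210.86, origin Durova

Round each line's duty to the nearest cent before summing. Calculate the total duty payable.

Line 1 (L-109, Bralay, 1,813 kg, ¥366,642.99):
Base rate for L-109 is 1.5% + ¥2.07/kg.
Origin Bralay qualifies under the Pelune–Bralay agreement and L-109 is covered: preferential rate Free applies instead.
The additional-duty order on L-109 targets Fenia, not Bralay; it does not apply.
Duty = ¥366,642.99 × 0% = ¥0.00.
Line 2 (V-236, Bralay, 1,694 kg, ¥392,652.26):
Base rate for V-236 is 8% + ¥3.38/kg.
Origin Bralay qualifies under the Pelune–Bralay agreement and V-236 is covered: preferential rate Free applies instead.
The additional-duty order on V-236 targets Fenia, not Bralay; it does not apply.
Duty = ¥392,652.26 × 0% = ¥0.00.
Line 3 (F-363, Durova, 3,363 kg, ¥394,210.86):
Base rate for F-363 is 16% + ¥0.98/kg.
F-363 has an FTA preferential rate, but origin Durova is not Bralay; base rate stands.
Duty = ¥394,210.86 × 16% + 3,363 × ¥0.98 = ¥66,369.48.
Total = ¥0.00 + ¥0.00 + ¥66,369.48 = ¥66,369.48.

¥66,369.48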